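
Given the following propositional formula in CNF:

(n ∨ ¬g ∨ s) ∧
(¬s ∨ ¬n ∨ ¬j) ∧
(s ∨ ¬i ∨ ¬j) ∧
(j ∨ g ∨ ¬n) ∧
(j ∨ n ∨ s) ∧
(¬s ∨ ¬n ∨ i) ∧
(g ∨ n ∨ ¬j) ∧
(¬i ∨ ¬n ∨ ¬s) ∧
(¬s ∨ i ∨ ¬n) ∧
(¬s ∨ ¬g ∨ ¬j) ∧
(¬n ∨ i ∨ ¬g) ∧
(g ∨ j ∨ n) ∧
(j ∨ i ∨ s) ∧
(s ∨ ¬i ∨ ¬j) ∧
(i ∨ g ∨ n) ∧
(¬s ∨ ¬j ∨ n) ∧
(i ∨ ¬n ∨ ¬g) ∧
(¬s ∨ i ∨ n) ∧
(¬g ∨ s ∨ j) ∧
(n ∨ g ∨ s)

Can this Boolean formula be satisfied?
Yes

Yes, the formula is satisfiable.

One satisfying assignment is: s=False, j=True, g=False, n=True, i=False

Verification: With this assignment, all 20 clauses evaluate to true.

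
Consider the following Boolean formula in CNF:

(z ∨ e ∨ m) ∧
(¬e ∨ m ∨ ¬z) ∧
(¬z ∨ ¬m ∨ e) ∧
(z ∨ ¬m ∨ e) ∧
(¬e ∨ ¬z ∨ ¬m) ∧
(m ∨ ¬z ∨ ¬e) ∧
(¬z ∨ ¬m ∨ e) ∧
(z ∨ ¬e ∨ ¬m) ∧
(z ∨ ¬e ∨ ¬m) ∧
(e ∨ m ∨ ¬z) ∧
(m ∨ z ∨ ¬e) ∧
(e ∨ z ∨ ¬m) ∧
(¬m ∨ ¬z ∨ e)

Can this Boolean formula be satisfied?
No

No, the formula is not satisfiable.

No assignment of truth values to the variables can make all 13 clauses true simultaneously.

The formula is UNSAT (unsatisfiable).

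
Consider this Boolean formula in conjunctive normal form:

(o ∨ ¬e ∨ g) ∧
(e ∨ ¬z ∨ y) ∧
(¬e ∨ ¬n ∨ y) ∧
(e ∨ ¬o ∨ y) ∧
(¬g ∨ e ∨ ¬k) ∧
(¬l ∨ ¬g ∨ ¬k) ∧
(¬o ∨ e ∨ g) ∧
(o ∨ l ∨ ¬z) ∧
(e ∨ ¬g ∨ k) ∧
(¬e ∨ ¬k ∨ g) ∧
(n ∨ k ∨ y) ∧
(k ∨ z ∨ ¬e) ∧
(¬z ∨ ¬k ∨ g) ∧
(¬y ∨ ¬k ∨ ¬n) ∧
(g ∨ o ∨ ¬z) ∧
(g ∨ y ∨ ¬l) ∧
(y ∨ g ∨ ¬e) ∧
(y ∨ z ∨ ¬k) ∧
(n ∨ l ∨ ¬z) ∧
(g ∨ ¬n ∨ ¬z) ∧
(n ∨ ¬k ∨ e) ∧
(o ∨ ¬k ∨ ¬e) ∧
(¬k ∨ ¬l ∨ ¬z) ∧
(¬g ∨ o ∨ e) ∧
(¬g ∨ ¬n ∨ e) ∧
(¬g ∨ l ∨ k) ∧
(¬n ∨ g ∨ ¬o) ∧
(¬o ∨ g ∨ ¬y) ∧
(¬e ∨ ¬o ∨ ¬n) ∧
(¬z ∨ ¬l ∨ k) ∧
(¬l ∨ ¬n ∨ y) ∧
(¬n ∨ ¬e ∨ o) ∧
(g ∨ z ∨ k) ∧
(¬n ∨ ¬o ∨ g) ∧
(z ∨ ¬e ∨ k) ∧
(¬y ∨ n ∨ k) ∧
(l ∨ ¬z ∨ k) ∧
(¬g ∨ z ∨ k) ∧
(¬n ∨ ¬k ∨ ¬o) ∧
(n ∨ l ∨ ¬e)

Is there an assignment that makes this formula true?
No

No, the formula is not satisfiable.

No assignment of truth values to the variables can make all 40 clauses true simultaneously.

The formula is UNSAT (unsatisfiable).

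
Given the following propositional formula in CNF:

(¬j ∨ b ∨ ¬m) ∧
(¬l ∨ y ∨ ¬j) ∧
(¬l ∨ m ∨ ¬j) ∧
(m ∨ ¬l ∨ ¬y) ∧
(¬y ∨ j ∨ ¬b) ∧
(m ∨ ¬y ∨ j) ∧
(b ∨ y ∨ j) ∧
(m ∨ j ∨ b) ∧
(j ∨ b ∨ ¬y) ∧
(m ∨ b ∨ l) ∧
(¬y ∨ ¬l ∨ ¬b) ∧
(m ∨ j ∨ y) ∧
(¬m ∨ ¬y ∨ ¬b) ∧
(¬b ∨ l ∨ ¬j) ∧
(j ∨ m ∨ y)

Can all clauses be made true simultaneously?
Yes

Yes, the formula is satisfiable.

One satisfying assignment is: b=True, y=False, m=True, l=False, j=False

Verification: With this assignment, all 15 clauses evaluate to true.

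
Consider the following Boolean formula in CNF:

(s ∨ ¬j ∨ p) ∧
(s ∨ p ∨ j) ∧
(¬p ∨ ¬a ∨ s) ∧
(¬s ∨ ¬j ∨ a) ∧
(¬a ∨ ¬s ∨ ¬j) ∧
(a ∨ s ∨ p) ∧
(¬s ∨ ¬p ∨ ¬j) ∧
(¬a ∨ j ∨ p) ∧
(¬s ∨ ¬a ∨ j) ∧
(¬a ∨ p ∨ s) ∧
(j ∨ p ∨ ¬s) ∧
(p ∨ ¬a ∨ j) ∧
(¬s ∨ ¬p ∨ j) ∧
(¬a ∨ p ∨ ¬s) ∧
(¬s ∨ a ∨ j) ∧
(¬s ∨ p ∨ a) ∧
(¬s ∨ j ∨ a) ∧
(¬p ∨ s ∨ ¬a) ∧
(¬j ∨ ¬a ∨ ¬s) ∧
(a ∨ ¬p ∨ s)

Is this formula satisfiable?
No

No, the formula is not satisfiable.

No assignment of truth values to the variables can make all 20 clauses true simultaneously.

The formula is UNSAT (unsatisfiable).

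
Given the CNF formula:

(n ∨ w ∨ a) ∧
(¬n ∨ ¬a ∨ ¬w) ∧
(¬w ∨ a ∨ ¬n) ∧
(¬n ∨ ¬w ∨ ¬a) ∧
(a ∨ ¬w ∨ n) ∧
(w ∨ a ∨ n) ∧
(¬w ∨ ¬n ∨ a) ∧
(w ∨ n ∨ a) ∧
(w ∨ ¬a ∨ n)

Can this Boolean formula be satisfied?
Yes

Yes, the formula is satisfiable.

One satisfying assignment is: n=True, a=False, w=False

Verification: With this assignment, all 9 clauses evaluate to true.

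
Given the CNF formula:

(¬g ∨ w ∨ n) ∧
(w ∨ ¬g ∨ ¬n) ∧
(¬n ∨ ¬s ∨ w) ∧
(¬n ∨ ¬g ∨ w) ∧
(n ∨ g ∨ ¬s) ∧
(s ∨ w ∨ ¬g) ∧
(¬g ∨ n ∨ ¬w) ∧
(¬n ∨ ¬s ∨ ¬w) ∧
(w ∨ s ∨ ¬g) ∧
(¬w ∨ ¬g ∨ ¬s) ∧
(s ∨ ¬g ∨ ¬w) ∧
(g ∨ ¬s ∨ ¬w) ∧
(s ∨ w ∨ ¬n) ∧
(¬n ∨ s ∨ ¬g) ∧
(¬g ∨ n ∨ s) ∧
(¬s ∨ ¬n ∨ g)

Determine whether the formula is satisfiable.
Yes

Yes, the formula is satisfiable.

One satisfying assignment is: g=False, s=False, w=False, n=False

Verification: With this assignment, all 16 clauses evaluate to true.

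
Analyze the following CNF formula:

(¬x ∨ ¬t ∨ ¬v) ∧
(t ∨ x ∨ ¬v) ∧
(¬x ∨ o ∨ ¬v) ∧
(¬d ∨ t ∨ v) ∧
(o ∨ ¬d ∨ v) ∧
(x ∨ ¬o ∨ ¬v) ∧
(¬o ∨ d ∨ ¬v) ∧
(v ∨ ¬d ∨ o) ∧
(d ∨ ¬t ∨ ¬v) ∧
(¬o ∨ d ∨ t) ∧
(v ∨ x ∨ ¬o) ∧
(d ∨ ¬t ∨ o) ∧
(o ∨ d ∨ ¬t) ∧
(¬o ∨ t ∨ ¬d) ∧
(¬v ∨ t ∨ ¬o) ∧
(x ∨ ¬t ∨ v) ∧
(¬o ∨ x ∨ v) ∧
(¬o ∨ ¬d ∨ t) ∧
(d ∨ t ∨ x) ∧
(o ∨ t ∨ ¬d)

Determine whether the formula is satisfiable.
Yes

Yes, the formula is satisfiable.

One satisfying assignment is: t=True, d=True, o=False, x=False, v=True

Verification: With this assignment, all 20 clauses evaluate to true.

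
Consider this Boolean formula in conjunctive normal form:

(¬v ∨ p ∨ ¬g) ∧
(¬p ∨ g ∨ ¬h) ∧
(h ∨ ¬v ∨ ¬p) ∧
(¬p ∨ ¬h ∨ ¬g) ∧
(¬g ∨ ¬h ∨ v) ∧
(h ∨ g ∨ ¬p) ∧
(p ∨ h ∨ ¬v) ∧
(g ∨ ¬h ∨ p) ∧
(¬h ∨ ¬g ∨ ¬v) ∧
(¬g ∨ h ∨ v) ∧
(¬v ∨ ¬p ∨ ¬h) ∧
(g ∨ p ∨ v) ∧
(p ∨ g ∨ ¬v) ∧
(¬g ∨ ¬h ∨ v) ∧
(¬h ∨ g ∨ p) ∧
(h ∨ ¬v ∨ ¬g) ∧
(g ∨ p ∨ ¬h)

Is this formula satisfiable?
No

No, the formula is not satisfiable.

No assignment of truth values to the variables can make all 17 clauses true simultaneously.

The formula is UNSAT (unsatisfiable).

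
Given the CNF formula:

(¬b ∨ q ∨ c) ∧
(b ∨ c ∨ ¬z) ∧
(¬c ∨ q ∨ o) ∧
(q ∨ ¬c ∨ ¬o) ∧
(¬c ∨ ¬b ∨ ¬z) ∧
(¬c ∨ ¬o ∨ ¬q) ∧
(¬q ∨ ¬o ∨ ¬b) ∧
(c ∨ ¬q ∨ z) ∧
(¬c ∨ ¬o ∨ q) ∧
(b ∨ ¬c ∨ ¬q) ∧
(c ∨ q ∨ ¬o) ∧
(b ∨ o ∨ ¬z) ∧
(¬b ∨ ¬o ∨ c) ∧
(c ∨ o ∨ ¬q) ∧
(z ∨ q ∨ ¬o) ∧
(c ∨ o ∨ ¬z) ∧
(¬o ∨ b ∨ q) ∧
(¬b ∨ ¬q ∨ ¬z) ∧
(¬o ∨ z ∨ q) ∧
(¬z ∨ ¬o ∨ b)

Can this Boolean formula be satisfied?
Yes

Yes, the formula is satisfiable.

One satisfying assignment is: o=False, z=False, q=False, b=False, c=False

Verification: With this assignment, all 20 clauses evaluate to true.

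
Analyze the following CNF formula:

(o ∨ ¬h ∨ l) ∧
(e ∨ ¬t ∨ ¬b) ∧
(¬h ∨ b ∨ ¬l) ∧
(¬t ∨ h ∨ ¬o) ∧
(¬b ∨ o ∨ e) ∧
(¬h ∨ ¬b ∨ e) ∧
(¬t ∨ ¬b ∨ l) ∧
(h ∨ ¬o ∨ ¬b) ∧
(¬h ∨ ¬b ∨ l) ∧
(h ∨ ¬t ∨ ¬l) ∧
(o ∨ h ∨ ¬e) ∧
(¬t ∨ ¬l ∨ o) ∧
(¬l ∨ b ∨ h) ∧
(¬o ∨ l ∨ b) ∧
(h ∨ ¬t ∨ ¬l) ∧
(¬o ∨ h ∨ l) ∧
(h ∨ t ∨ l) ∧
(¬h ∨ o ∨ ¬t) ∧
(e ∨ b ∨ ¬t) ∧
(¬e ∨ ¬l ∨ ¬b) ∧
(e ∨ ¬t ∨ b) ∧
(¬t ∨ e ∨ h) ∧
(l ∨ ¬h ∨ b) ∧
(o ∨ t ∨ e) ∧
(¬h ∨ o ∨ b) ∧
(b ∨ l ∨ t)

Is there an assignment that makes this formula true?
No

No, the formula is not satisfiable.

No assignment of truth values to the variables can make all 26 clauses true simultaneously.

The formula is UNSAT (unsatisfiable).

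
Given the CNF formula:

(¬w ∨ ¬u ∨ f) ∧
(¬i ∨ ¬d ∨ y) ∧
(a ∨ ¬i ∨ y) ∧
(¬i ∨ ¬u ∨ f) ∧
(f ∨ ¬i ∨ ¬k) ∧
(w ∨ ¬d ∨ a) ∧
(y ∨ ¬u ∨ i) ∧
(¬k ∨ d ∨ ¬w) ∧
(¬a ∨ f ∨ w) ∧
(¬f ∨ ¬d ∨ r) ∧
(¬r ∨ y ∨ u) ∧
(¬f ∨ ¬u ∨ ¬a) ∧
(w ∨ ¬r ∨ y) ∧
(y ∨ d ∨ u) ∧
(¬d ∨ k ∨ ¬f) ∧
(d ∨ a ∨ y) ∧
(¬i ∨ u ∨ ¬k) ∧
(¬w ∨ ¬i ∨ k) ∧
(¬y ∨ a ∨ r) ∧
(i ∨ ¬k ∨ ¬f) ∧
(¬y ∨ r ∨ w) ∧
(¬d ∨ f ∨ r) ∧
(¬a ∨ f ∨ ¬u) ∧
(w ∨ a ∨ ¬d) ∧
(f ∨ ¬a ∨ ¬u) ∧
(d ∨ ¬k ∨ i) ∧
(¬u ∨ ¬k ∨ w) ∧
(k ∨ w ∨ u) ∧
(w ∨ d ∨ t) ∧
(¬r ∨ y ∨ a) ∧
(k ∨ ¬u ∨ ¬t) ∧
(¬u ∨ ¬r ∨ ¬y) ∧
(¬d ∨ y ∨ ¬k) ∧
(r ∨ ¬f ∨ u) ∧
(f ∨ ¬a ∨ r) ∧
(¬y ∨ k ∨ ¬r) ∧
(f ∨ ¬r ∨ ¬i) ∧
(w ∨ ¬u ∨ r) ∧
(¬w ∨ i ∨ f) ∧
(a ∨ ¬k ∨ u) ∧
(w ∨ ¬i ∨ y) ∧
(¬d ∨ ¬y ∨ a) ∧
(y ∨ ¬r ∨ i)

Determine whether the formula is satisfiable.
No

No, the formula is not satisfiable.

No assignment of truth values to the variables can make all 43 clauses true simultaneously.

The formula is UNSAT (unsatisfiable).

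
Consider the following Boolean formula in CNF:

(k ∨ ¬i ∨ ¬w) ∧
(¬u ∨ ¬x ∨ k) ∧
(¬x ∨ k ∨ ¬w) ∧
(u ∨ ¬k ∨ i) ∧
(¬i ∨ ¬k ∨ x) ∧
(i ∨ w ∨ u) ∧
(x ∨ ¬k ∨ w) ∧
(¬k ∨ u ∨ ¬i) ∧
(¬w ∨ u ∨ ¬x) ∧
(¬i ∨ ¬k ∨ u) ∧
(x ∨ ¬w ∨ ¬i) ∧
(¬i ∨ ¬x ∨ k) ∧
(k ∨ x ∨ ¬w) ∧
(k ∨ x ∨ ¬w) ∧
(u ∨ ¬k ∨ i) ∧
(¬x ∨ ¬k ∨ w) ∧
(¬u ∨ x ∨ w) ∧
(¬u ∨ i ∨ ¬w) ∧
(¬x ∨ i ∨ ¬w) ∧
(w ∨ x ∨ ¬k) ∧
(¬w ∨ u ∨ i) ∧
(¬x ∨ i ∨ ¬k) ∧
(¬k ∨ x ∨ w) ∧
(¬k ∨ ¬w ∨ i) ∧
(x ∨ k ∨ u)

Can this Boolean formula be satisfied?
Yes

Yes, the formula is satisfiable.

One satisfying assignment is: x=True, u=True, w=True, i=True, k=True

Verification: With this assignment, all 25 clauses evaluate to true.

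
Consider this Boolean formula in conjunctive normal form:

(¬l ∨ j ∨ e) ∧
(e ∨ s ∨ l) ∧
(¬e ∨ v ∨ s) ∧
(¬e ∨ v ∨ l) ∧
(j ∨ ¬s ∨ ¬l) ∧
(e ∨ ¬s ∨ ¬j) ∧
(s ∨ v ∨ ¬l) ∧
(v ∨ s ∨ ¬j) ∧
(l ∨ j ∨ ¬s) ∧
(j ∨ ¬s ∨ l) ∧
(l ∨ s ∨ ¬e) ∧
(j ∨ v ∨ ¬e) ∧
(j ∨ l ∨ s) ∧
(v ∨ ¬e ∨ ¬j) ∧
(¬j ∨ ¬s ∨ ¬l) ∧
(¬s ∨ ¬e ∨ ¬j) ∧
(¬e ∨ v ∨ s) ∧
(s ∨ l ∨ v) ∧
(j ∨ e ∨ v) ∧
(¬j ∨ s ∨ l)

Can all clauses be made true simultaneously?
Yes

Yes, the formula is satisfiable.

One satisfying assignment is: j=False, e=True, s=False, l=True, v=True

Verification: With this assignment, all 20 clauses evaluate to true.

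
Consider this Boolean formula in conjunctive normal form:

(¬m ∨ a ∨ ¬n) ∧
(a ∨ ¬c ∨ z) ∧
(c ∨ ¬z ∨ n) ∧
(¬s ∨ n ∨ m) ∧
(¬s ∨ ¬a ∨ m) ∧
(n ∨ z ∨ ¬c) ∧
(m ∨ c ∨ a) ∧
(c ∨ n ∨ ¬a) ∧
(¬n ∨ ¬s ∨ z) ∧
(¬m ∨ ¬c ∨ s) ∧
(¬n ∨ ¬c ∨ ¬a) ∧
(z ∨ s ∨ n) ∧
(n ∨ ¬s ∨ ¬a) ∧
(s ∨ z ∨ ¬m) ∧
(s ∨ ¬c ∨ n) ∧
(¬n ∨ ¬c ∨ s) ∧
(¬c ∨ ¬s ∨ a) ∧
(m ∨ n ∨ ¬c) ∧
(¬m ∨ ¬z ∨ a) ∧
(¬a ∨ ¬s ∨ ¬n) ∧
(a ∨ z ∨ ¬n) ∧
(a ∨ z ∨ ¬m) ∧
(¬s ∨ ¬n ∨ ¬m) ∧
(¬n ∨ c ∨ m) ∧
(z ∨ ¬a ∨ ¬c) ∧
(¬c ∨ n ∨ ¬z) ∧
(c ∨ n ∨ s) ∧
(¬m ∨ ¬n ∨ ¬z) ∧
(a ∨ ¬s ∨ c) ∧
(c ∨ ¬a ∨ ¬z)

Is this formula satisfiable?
No

No, the formula is not satisfiable.

No assignment of truth values to the variables can make all 30 clauses true simultaneously.

The formula is UNSAT (unsatisfiable).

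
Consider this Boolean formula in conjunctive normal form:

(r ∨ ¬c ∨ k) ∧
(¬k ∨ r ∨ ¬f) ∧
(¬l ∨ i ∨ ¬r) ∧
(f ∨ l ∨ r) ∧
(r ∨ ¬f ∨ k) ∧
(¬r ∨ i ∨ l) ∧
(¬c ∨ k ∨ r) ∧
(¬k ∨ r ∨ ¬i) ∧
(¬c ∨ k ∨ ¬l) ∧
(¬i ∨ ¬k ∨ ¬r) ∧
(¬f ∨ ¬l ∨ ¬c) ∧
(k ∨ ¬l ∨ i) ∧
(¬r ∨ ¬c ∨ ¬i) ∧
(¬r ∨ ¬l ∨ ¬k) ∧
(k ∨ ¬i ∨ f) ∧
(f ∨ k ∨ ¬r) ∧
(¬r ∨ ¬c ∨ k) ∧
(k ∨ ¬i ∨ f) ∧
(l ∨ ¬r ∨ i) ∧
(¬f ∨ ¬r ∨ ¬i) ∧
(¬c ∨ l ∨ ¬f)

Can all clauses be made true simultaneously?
Yes

Yes, the formula is satisfiable.

One satisfying assignment is: k=True, r=False, l=True, c=False, i=False, f=False

Verification: With this assignment, all 21 clauses evaluate to true.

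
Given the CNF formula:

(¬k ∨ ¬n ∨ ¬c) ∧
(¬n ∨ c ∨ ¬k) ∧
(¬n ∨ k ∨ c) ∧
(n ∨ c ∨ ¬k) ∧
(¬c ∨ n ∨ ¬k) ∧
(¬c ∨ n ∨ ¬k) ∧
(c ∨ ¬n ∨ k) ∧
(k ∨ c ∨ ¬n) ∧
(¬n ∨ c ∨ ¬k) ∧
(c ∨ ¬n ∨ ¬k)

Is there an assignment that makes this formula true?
Yes

Yes, the formula is satisfiable.

One satisfying assignment is: n=False, c=False, k=False

Verification: With this assignment, all 10 clauses evaluate to true.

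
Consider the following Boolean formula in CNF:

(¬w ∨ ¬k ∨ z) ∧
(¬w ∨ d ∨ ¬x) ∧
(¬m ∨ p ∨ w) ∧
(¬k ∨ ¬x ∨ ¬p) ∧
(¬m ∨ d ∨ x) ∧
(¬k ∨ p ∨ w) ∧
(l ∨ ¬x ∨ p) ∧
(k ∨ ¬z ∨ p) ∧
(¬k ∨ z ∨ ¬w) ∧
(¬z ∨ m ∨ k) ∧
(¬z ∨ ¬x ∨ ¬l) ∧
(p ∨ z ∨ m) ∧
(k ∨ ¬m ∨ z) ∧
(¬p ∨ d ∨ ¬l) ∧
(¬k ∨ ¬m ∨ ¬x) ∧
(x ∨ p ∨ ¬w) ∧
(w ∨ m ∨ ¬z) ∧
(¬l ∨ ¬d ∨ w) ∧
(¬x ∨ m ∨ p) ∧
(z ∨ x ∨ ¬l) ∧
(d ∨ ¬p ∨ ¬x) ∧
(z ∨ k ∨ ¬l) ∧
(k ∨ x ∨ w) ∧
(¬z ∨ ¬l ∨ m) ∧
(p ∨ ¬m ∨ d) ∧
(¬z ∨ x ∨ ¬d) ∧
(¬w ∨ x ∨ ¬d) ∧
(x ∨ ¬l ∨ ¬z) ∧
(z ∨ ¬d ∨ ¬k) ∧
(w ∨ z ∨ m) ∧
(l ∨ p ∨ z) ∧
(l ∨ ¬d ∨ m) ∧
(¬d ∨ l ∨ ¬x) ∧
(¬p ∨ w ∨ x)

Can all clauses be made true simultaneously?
Yes

Yes, the formula is satisfiable.

One satisfying assignment is: x=False, z=True, k=True, d=False, p=True, w=True, l=False, m=False

Verification: With this assignment, all 34 clauses evaluate to true.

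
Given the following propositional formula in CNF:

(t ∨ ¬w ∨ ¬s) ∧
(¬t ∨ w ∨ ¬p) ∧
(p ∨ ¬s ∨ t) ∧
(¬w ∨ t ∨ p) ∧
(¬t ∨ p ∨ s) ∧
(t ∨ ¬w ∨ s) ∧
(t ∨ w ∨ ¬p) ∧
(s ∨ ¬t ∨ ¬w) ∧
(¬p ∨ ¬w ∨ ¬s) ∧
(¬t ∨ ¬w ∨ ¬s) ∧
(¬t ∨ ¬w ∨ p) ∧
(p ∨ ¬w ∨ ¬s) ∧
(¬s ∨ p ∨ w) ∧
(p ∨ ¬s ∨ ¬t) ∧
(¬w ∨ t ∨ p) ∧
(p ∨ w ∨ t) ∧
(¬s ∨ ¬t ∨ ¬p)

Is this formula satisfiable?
No

No, the formula is not satisfiable.

No assignment of truth values to the variables can make all 17 clauses true simultaneously.

The formula is UNSAT (unsatisfiable).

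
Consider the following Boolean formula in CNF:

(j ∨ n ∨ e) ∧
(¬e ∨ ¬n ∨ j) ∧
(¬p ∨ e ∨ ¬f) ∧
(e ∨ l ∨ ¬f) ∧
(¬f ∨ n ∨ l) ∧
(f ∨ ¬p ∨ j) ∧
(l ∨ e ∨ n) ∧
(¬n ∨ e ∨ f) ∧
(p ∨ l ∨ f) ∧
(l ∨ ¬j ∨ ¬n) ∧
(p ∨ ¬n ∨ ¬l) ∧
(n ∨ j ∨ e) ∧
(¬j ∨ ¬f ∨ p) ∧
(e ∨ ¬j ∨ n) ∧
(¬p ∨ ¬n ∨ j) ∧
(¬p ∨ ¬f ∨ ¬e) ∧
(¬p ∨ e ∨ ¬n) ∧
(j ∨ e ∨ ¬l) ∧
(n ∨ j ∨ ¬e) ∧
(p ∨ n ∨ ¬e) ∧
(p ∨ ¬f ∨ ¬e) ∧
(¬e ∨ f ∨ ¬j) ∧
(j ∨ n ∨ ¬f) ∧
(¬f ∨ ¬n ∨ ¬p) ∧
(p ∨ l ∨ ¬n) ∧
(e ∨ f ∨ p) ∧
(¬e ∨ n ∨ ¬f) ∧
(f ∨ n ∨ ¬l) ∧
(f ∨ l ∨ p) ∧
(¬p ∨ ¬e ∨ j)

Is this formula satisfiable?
No

No, the formula is not satisfiable.

No assignment of truth values to the variables can make all 30 clauses true simultaneously.

The formula is UNSAT (unsatisfiable).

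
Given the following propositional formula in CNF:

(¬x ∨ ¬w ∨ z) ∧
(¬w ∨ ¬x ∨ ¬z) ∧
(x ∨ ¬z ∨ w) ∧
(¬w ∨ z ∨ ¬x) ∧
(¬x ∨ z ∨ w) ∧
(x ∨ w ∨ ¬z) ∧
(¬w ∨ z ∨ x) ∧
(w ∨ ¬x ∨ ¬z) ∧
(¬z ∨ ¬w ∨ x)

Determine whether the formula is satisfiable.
Yes

Yes, the formula is satisfiable.

One satisfying assignment is: w=False, z=False, x=False

Verification: With this assignment, all 9 clauses evaluate to true.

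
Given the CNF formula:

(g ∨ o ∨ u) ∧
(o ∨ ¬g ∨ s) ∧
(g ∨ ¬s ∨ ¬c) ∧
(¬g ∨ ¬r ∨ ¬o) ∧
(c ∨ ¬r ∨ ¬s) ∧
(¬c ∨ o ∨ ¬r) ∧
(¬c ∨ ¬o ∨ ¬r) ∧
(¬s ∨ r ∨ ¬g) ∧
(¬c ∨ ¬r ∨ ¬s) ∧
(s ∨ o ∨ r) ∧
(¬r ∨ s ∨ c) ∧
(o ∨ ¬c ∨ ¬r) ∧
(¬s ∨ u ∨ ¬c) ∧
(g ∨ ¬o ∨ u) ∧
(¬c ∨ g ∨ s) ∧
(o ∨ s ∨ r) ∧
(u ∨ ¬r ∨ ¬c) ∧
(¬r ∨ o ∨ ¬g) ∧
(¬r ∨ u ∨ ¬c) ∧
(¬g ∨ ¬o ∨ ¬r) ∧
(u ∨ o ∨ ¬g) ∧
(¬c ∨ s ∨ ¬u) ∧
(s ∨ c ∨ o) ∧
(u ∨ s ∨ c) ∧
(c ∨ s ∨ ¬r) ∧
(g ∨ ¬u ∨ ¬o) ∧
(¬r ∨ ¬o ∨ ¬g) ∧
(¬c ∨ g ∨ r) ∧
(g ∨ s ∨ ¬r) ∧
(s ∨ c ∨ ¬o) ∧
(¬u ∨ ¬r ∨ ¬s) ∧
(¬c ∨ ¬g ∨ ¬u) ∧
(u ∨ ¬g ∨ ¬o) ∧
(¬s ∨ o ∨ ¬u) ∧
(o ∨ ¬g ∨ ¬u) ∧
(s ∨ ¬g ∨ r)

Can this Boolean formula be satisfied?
No

No, the formula is not satisfiable.

No assignment of truth values to the variables can make all 36 clauses true simultaneously.

The formula is UNSAT (unsatisfiable).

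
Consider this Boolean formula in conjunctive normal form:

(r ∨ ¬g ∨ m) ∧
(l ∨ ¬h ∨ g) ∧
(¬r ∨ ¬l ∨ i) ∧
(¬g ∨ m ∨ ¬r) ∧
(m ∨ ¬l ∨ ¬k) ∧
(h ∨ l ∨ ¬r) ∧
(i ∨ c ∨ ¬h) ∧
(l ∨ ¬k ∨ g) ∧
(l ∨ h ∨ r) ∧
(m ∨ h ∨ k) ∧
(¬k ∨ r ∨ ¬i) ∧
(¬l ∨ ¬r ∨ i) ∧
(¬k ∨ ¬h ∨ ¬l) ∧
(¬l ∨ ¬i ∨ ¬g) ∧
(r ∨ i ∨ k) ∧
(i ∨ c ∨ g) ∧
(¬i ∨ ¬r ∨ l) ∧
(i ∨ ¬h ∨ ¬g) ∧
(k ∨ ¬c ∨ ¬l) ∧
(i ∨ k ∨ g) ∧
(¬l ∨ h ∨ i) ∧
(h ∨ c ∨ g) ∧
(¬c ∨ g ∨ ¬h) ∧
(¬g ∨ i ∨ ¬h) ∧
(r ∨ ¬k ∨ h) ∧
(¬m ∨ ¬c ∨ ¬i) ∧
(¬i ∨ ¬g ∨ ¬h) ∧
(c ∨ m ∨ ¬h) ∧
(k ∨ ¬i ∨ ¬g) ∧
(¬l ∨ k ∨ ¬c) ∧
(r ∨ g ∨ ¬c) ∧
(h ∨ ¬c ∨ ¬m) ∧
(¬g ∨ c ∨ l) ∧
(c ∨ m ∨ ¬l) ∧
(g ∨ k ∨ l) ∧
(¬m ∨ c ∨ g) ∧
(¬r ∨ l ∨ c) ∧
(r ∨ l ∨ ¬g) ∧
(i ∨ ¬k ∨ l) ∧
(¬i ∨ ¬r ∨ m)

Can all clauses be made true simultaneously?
No

No, the formula is not satisfiable.

No assignment of truth values to the variables can make all 40 clauses true simultaneously.

The formula is UNSAT (unsatisfiable).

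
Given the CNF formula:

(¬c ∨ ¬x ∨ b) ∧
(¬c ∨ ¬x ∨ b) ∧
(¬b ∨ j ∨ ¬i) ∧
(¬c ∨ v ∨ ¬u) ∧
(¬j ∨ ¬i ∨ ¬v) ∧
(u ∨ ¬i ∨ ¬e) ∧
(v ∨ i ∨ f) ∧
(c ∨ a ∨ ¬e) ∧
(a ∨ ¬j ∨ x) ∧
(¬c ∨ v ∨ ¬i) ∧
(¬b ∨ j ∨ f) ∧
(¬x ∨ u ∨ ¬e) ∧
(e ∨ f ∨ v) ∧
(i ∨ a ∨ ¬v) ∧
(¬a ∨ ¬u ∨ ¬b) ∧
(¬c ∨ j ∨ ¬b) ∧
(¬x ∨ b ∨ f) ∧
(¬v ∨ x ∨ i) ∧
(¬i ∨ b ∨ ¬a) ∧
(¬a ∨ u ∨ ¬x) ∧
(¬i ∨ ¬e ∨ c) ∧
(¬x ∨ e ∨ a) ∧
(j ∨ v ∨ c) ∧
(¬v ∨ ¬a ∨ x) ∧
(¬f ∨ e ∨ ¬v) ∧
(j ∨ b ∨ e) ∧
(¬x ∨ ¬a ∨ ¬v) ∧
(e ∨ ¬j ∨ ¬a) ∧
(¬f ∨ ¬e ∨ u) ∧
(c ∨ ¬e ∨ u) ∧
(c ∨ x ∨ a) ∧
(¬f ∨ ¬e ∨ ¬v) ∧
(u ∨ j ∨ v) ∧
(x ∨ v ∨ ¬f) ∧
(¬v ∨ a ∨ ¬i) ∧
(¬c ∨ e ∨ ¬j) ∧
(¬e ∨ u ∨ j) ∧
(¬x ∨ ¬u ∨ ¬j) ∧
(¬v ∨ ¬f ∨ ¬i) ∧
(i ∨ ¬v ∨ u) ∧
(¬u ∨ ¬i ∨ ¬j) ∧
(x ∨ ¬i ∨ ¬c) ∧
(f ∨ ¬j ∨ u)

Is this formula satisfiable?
No

No, the formula is not satisfiable.

No assignment of truth values to the variables can make all 43 clauses true simultaneously.

The formula is UNSAT (unsatisfiable).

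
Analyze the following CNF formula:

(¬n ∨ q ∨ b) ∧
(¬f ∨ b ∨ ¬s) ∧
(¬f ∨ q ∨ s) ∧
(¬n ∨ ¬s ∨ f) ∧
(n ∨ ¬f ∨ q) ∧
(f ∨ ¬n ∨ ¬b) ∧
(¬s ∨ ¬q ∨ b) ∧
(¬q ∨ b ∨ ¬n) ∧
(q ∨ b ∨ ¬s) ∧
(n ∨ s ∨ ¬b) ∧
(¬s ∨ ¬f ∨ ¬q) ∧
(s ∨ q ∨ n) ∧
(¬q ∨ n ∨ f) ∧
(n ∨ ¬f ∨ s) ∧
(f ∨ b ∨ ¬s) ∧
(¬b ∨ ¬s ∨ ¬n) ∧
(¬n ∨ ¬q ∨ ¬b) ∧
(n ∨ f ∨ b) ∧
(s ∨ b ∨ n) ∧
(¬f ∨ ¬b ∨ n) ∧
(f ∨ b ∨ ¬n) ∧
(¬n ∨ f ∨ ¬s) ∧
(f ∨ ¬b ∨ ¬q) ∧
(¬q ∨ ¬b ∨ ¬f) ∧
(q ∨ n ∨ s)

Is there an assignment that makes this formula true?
Yes

Yes, the formula is satisfiable.

One satisfying assignment is: b=True, f=False, q=False, n=False, s=True

Verification: With this assignment, all 25 clauses evaluate to true.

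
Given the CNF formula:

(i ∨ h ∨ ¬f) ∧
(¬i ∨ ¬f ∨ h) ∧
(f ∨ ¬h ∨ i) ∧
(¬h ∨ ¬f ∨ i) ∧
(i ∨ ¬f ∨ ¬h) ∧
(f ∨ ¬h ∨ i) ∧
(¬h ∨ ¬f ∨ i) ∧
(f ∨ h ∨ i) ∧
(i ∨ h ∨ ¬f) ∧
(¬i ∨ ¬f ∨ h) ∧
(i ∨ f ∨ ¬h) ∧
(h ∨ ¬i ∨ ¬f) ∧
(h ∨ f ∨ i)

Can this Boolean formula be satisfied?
Yes

Yes, the formula is satisfiable.

One satisfying assignment is: h=False, f=False, i=True

Verification: With this assignment, all 13 clauses evaluate to true.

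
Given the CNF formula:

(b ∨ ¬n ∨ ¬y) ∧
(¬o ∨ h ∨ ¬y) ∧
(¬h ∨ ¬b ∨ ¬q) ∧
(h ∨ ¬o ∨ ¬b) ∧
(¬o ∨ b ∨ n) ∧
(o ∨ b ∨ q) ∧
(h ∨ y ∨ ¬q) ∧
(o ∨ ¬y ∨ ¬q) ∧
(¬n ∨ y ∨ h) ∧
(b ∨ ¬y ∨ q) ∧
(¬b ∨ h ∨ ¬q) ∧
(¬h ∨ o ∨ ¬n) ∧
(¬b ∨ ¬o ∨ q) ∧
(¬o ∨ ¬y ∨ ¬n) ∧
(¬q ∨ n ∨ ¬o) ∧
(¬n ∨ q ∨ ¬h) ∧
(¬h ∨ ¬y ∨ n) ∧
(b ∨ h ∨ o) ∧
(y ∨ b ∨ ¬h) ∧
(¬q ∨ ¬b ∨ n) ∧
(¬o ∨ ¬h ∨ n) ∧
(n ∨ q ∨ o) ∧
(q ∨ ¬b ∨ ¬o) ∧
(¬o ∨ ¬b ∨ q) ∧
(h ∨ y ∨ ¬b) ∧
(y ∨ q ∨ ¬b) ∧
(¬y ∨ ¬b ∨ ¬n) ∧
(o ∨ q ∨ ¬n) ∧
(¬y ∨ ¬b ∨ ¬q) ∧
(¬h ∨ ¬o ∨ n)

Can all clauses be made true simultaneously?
No

No, the formula is not satisfiable.

No assignment of truth values to the variables can make all 30 clauses true simultaneously.

The formula is UNSAT (unsatisfiable).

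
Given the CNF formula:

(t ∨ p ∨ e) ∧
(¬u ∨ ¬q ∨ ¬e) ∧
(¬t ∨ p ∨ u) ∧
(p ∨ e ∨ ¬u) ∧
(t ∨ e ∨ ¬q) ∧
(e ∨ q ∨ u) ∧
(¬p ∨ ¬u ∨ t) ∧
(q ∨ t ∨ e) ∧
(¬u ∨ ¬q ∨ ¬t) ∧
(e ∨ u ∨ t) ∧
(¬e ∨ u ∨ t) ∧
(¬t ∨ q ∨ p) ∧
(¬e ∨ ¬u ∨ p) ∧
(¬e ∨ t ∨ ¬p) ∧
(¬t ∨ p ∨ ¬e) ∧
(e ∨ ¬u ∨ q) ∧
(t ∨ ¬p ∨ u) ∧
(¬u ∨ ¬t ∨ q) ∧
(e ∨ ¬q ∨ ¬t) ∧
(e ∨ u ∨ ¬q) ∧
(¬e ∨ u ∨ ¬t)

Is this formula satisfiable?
No

No, the formula is not satisfiable.

No assignment of truth values to the variables can make all 21 clauses true simultaneously.

The formula is UNSAT (unsatisfiable).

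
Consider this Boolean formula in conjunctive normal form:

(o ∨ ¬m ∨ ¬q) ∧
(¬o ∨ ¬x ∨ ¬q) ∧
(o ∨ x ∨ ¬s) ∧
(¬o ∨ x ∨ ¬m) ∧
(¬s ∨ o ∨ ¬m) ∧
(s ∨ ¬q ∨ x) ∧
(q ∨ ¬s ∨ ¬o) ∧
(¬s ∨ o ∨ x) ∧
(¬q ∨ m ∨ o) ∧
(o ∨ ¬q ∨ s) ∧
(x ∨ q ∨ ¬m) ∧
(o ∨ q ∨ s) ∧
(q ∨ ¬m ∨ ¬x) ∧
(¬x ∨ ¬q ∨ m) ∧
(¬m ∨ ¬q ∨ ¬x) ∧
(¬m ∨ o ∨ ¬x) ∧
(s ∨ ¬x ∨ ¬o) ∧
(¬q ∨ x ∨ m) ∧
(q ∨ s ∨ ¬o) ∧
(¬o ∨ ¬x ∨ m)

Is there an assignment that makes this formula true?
Yes

Yes, the formula is satisfiable.

One satisfying assignment is: q=False, m=False, s=True, o=False, x=True

Verification: With this assignment, all 20 clauses evaluate to true.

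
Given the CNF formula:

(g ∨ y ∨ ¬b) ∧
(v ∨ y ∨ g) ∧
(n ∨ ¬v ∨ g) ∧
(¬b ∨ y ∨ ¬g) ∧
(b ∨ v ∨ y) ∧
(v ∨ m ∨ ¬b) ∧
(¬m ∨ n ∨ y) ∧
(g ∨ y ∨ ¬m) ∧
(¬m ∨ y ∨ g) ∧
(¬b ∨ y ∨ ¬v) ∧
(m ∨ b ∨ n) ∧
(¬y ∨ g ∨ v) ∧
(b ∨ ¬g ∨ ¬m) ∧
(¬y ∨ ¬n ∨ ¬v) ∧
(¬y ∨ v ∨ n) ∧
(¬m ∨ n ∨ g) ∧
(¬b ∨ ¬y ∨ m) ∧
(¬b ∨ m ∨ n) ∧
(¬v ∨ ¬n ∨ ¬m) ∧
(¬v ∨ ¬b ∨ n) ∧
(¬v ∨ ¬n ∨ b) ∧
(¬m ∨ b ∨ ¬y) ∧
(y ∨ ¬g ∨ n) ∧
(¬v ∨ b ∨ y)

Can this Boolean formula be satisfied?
Yes

Yes, the formula is satisfiable.

One satisfying assignment is: y=True, n=True, b=True, m=True, v=False, g=True

Verification: With this assignment, all 24 clauses evaluate to true.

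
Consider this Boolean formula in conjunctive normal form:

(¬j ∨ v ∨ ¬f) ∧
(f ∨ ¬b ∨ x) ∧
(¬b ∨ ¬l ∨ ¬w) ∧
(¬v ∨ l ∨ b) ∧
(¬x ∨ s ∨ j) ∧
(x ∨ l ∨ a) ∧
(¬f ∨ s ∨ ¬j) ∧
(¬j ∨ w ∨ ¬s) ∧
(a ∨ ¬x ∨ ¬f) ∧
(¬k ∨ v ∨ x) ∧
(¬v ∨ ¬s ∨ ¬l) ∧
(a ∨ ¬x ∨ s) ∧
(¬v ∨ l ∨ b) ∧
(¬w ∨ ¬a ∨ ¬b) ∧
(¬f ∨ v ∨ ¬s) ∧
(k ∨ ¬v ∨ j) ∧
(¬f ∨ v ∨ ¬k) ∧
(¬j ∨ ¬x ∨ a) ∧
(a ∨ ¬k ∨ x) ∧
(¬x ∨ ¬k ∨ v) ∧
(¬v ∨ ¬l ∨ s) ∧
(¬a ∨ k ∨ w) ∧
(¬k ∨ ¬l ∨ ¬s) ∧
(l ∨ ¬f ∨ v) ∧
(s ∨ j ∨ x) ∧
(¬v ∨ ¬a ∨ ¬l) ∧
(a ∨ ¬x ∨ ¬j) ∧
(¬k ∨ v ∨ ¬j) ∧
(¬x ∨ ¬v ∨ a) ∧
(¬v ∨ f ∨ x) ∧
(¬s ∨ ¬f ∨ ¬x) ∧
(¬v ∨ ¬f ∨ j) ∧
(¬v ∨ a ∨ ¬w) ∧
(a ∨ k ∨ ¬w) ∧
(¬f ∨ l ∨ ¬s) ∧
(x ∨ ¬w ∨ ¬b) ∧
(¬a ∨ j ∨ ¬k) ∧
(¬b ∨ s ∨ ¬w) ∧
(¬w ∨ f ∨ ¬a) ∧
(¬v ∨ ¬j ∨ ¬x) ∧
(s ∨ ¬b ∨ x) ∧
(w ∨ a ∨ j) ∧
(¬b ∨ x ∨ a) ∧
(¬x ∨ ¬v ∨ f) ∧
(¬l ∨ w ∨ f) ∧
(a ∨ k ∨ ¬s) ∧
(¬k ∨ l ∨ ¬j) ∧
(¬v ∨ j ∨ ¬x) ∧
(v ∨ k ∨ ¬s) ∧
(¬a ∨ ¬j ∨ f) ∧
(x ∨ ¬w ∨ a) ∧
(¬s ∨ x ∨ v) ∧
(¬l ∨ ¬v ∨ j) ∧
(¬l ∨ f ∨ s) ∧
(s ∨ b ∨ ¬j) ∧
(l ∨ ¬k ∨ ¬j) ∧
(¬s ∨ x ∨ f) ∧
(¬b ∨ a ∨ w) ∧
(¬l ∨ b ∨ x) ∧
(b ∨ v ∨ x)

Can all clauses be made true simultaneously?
No

No, the formula is not satisfiable.

No assignment of truth values to the variables can make all 60 clauses true simultaneously.

The formula is UNSAT (unsatisfiable).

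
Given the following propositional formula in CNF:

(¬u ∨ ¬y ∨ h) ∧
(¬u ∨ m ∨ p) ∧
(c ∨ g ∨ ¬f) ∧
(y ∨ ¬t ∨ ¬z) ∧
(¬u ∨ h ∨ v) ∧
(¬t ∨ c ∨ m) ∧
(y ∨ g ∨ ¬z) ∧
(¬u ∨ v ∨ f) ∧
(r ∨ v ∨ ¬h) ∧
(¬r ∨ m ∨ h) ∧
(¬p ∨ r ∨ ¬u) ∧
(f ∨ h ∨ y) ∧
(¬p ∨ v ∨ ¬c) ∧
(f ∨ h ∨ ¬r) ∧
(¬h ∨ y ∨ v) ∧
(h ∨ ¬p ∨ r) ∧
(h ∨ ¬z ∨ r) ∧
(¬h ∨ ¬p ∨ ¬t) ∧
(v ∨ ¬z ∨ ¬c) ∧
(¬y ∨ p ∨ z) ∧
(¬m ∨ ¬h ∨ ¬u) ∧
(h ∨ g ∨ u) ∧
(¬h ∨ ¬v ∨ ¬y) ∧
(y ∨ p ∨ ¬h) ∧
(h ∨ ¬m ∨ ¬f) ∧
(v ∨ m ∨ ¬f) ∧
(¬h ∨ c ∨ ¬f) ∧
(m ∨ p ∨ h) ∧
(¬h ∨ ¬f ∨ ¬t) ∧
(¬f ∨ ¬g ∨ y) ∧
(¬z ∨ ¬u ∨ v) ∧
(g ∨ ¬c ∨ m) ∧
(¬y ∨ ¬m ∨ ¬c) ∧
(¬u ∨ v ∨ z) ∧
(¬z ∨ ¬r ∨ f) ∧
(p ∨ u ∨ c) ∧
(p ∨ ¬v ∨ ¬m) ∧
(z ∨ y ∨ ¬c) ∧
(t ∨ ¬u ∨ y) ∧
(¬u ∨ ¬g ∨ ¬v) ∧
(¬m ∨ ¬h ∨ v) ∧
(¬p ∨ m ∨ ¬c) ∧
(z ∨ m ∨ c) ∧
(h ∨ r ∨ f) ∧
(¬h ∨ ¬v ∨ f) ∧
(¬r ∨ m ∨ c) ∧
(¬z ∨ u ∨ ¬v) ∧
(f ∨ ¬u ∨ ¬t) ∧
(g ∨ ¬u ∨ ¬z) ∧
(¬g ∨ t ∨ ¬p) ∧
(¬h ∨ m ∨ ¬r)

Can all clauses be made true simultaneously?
No

No, the formula is not satisfiable.

No assignment of truth values to the variables can make all 51 clauses true simultaneously.

The formula is UNSAT (unsatisfiable).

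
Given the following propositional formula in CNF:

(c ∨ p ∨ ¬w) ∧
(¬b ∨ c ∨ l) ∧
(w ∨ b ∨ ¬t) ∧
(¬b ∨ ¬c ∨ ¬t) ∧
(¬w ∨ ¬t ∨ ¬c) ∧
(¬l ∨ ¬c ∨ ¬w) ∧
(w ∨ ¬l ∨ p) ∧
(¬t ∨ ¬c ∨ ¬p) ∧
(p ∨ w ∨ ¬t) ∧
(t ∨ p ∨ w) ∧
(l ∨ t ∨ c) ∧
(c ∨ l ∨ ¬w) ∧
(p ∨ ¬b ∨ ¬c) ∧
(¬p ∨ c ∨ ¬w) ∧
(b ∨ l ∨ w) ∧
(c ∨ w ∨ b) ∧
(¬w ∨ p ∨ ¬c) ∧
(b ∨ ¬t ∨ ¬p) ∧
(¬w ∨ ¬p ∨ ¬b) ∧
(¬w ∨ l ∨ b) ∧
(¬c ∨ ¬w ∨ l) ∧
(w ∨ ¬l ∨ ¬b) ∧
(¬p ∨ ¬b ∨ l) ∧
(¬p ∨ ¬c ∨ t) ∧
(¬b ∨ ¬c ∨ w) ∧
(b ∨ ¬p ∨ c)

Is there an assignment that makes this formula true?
No

No, the formula is not satisfiable.

No assignment of truth values to the variables can make all 26 clauses true simultaneously.

The formula is UNSAT (unsatisfiable).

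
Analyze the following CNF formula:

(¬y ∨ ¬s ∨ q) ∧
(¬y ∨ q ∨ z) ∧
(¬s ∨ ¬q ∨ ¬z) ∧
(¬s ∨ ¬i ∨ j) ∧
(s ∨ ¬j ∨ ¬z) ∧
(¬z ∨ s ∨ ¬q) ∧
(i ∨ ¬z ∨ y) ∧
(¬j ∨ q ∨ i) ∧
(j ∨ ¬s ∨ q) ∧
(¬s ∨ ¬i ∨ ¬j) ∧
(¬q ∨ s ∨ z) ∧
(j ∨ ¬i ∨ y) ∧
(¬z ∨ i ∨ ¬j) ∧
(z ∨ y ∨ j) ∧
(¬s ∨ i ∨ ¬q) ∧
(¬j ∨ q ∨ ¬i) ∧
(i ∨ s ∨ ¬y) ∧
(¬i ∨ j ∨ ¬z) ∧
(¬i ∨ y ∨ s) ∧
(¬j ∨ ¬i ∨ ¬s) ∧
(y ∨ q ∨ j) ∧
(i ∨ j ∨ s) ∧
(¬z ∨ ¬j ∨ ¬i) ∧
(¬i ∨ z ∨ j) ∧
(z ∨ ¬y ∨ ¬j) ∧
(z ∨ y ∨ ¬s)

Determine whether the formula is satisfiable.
No

No, the formula is not satisfiable.

No assignment of truth values to the variables can make all 26 clauses true simultaneously.

The formula is UNSAT (unsatisfiable).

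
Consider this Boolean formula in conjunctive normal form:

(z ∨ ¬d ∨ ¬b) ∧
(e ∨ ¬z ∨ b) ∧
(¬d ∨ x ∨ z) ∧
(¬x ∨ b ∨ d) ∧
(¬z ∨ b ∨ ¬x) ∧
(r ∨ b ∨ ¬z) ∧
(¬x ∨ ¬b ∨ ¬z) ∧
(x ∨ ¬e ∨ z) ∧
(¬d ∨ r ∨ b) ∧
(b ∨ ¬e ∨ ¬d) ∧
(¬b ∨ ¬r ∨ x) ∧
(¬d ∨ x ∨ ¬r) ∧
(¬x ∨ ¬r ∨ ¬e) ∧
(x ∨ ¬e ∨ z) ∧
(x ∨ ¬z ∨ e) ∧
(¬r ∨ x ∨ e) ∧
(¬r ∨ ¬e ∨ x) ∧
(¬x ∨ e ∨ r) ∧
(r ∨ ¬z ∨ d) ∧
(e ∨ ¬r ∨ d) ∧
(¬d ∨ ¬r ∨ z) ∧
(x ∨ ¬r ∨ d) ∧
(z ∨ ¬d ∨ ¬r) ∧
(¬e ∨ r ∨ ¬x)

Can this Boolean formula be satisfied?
Yes

Yes, the formula is satisfiable.

One satisfying assignment is: r=False, z=False, d=False, x=False, b=False, e=False

Verification: With this assignment, all 24 clauses evaluate to true.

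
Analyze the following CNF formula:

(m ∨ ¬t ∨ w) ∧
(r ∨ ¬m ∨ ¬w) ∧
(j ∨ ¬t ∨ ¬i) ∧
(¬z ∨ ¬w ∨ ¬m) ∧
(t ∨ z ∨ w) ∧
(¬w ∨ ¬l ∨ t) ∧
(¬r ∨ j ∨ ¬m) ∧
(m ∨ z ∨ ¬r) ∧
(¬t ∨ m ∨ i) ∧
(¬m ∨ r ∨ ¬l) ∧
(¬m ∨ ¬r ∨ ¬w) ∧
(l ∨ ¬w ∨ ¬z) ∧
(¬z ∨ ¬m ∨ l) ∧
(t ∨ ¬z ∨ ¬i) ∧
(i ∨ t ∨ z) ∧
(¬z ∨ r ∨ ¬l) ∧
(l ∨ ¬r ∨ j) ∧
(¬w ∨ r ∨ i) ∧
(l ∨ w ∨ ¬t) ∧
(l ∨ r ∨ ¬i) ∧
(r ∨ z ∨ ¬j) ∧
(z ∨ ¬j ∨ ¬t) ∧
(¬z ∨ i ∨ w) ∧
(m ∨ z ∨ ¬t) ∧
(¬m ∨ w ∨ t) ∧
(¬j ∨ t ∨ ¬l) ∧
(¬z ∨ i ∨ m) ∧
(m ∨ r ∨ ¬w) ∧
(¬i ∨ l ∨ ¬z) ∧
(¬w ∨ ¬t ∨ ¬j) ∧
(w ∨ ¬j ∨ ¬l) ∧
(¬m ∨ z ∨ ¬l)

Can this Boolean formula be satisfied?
No

No, the formula is not satisfiable.

No assignment of truth values to the variables can make all 32 clauses true simultaneously.

The formula is UNSAT (unsatisfiable).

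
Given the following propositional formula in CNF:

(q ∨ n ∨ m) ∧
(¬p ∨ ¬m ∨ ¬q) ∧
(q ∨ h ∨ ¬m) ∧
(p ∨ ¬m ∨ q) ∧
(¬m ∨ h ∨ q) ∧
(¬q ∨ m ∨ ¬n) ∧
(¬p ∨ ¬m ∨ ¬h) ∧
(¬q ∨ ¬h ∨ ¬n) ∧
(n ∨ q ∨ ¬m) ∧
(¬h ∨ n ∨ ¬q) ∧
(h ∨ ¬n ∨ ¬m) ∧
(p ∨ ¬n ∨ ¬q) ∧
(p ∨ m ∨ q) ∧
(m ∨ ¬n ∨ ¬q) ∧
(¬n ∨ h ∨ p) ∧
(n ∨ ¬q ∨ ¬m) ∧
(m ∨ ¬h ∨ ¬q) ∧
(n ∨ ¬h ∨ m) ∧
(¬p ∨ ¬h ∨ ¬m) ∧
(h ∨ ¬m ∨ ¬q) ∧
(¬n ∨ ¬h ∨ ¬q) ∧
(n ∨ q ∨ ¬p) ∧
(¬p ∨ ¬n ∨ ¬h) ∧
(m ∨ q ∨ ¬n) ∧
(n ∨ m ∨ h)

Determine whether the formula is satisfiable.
No

No, the formula is not satisfiable.

No assignment of truth values to the variables can make all 25 clauses true simultaneously.

The formula is UNSAT (unsatisfiable).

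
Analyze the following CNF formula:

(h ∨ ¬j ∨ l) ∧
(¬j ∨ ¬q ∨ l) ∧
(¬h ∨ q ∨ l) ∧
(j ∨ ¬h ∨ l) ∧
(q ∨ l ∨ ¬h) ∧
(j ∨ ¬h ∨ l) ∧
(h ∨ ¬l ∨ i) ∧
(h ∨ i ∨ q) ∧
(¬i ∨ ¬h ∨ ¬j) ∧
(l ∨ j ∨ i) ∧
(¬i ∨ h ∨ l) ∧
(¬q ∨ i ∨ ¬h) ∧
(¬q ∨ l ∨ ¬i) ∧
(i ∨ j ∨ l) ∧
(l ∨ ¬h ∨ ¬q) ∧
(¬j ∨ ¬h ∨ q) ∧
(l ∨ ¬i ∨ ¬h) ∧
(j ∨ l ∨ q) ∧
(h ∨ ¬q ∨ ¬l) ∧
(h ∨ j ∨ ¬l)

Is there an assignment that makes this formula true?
Yes

Yes, the formula is satisfiable.

One satisfying assignment is: i=True, q=False, h=False, j=True, l=True

Verification: With this assignment, all 20 clauses evaluate to true.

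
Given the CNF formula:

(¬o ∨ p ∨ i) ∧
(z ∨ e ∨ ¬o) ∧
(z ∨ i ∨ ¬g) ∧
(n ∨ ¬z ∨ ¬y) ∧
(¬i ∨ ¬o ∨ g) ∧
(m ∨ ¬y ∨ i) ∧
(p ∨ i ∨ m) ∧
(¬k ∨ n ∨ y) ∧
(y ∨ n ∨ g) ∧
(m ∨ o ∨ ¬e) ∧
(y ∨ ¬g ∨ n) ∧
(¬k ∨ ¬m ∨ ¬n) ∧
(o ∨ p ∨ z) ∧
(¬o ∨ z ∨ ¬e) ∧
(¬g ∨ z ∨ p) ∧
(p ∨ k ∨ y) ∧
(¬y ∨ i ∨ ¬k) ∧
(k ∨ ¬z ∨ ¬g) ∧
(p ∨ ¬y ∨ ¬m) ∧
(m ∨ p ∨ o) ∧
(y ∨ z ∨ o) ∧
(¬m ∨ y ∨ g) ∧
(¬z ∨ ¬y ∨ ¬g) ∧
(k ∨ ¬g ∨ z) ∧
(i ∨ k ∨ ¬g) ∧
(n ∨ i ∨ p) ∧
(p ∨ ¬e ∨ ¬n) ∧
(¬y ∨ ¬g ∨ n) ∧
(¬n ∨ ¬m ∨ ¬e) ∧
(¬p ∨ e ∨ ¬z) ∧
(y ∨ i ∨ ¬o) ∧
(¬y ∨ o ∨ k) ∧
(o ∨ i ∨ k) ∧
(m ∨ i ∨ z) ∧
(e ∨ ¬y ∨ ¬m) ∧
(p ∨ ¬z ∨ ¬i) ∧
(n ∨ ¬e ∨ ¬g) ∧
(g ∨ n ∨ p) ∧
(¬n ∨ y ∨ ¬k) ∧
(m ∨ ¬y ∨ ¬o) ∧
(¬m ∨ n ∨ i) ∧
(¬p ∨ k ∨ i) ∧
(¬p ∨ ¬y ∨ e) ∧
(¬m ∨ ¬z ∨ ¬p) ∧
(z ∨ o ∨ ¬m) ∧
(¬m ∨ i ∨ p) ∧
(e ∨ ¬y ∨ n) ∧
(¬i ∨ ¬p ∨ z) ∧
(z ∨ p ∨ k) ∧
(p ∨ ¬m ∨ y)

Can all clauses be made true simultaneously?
No

No, the formula is not satisfiable.

No assignment of truth values to the variables can make all 50 clauses true simultaneously.

The formula is UNSAT (unsatisfiable).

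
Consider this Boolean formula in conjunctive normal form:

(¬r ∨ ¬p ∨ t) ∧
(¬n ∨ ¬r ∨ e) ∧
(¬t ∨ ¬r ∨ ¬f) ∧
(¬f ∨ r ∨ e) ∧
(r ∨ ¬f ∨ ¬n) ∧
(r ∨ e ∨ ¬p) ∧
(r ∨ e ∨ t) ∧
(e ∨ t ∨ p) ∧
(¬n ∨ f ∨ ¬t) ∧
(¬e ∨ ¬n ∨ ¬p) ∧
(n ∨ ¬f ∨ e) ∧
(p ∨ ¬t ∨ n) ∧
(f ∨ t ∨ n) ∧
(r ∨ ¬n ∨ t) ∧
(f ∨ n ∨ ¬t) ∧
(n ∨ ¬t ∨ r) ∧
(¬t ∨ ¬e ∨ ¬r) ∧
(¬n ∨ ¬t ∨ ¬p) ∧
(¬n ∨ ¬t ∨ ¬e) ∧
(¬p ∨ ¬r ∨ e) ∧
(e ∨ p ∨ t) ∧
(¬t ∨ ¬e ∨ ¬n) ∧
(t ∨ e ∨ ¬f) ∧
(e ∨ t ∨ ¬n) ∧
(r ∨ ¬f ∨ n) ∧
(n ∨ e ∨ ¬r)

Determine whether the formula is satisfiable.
Yes

Yes, the formula is satisfiable.

One satisfying assignment is: p=False, e=True, n=False, r=True, f=True, t=False

Verification: With this assignment, all 26 clauses evaluate to true.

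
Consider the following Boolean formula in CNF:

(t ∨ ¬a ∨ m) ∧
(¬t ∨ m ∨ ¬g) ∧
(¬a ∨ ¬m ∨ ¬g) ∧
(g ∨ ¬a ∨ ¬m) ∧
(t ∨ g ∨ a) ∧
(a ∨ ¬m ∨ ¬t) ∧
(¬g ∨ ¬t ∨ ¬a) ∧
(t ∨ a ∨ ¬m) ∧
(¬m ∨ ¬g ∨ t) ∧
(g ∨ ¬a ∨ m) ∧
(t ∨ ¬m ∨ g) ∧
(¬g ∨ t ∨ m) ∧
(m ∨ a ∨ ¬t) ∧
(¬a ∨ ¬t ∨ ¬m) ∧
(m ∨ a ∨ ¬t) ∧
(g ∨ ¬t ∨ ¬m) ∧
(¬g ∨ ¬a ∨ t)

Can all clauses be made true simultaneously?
No

No, the formula is not satisfiable.

No assignment of truth values to the variables can make all 17 clauses true simultaneously.

The formula is UNSAT (unsatisfiable).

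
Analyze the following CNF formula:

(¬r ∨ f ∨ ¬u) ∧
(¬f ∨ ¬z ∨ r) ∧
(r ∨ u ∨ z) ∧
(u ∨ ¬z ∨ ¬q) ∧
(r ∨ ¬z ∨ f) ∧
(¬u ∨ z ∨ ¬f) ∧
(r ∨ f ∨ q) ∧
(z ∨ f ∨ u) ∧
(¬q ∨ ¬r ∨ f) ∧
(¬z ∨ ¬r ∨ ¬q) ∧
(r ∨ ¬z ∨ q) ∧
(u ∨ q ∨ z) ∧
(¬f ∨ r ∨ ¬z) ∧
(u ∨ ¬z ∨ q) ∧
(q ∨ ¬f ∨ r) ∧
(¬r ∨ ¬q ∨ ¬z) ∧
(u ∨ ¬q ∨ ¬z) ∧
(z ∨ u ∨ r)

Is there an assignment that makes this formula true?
Yes

Yes, the formula is satisfiable.

One satisfying assignment is: r=True, q=True, f=True, z=False, u=False

Verification: With this assignment, all 18 clauses evaluate to true.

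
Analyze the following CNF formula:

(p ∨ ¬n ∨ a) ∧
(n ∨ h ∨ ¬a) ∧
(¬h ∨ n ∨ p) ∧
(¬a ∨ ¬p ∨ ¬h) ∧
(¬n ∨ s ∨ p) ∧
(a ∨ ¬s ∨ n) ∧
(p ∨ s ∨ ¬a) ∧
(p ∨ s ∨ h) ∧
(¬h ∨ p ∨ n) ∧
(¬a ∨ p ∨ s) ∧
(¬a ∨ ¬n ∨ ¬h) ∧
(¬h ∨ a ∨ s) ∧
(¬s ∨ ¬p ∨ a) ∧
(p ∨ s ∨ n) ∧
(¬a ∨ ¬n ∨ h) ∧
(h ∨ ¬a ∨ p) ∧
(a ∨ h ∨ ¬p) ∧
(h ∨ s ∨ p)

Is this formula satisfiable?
No

No, the formula is not satisfiable.

No assignment of truth values to the variables can make all 18 clauses true simultaneously.

The formula is UNSAT (unsatisfiable).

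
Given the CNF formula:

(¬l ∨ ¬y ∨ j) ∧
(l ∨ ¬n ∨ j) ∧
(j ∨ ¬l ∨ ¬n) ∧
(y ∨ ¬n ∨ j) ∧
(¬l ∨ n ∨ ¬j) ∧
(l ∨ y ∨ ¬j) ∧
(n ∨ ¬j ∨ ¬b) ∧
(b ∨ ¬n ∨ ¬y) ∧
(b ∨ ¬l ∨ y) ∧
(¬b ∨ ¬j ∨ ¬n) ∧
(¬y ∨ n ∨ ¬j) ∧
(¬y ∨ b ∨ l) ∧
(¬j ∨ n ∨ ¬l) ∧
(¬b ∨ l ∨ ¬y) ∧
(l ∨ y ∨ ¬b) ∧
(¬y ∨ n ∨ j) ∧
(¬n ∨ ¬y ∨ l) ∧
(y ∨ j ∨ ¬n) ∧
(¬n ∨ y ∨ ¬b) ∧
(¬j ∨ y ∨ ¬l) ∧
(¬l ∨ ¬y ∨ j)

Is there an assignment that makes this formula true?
Yes

Yes, the formula is satisfiable.

One satisfying assignment is: n=False, j=False, y=False, b=False, l=False

Verification: With this assignment, all 21 clauses evaluate to true.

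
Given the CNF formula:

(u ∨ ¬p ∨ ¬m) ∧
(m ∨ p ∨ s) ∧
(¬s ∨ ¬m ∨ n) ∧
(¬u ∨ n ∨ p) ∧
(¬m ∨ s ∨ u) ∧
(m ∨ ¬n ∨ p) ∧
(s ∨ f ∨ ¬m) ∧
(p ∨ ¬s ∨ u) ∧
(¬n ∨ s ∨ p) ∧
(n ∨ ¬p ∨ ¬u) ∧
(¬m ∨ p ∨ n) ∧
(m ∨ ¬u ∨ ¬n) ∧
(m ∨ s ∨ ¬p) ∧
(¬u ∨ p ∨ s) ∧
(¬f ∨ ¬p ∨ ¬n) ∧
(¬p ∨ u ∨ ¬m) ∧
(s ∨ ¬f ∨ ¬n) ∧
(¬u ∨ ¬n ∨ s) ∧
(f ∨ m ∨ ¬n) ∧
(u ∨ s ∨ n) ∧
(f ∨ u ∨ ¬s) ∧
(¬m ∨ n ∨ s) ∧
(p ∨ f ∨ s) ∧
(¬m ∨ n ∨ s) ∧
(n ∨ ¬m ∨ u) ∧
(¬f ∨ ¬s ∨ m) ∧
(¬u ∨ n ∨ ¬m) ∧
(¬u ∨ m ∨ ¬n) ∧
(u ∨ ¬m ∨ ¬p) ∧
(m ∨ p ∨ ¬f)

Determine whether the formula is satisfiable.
Yes

Yes, the formula is satisfiable.

One satisfying assignment is: p=False, u=True, s=True, f=False, m=True, n=True

Verification: With this assignment, all 30 clauses evaluate to true.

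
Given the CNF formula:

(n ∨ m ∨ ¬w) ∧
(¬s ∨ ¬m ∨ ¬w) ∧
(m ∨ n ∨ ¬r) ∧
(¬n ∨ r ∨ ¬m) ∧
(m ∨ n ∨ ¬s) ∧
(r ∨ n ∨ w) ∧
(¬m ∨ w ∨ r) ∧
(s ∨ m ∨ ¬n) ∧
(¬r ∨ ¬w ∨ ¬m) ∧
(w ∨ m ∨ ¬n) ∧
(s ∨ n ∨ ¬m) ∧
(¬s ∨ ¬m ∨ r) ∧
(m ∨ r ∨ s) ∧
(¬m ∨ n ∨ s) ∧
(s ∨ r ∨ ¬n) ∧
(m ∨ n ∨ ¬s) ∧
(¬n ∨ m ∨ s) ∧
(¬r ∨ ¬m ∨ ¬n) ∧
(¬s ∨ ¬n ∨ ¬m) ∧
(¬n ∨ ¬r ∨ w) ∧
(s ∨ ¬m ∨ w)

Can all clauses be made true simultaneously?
Yes

Yes, the formula is satisfiable.

One satisfying assignment is: r=True, s=True, n=False, w=False, m=True

Verification: With this assignment, all 21 clauses evaluate to true.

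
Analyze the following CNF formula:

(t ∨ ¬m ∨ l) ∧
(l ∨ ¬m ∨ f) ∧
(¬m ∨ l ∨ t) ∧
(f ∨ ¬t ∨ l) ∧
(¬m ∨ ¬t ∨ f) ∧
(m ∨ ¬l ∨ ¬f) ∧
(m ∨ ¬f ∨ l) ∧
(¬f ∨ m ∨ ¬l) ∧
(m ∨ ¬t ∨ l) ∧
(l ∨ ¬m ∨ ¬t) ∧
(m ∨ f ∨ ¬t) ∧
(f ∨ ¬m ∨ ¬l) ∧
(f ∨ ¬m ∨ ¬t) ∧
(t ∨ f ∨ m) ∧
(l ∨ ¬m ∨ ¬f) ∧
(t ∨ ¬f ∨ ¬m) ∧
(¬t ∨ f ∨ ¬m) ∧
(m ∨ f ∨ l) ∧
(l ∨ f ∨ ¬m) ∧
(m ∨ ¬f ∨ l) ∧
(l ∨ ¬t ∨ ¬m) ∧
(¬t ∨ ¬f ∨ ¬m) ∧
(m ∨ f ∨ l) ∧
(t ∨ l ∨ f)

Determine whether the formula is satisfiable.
No

No, the formula is not satisfiable.

No assignment of truth values to the variables can make all 24 clauses true simultaneously.

The formula is UNSAT (unsatisfiable).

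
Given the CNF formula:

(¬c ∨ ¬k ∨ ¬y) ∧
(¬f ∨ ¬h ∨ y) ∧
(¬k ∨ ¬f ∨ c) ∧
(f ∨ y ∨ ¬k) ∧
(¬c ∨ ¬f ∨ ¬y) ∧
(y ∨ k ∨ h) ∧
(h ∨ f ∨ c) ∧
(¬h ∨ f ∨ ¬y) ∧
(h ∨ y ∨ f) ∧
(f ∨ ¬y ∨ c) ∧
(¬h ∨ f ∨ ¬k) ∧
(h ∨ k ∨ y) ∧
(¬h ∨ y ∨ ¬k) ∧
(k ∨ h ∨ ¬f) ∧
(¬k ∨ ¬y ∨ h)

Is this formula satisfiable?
Yes

Yes, the formula is satisfiable.

One satisfying assignment is: h=True, c=False, y=False, f=False, k=False

Verification: With this assignment, all 15 clauses evaluate to true.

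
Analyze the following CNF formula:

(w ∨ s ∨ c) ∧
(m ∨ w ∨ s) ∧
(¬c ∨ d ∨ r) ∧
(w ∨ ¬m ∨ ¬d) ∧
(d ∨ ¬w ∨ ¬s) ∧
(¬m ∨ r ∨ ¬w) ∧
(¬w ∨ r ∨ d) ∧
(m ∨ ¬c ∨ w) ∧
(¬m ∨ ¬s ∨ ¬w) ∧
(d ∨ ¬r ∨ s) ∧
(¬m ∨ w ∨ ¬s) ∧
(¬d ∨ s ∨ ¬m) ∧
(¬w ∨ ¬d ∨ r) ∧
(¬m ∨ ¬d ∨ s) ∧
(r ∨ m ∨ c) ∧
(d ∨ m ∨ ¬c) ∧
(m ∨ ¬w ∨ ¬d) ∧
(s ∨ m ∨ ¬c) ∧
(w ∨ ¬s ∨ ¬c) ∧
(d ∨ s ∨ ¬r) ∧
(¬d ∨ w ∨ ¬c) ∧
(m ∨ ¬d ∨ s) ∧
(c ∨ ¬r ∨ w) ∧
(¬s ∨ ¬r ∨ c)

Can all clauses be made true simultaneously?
No

No, the formula is not satisfiable.

No assignment of truth values to the variables can make all 24 clauses true simultaneously.

The formula is UNSAT (unsatisfiable).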